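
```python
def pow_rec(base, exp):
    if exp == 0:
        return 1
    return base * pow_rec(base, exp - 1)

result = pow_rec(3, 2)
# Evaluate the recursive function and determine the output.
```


pow_rec(3, 2)
= 3 * pow_rec(3, 1)
= 3 * 3 * pow_rec(3, 0)
= 3 * 3 * 1
= 9


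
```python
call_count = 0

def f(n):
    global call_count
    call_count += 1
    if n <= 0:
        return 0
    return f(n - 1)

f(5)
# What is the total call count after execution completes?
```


f(5) calls f(4) calls ... calls f(0)
Total calls: 5 + 1 (for base case) = 6


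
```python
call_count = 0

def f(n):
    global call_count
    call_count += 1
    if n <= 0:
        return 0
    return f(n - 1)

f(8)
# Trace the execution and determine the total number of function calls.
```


f(8) calls f(7) calls ... calls f(0)
Total calls: 8 + 1 (for base case) = 9


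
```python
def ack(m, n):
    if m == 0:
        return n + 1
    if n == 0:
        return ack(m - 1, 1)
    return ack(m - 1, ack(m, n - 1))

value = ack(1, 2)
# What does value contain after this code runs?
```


ack(1, 2)
= ack(0, ack(1, 1))
First compute ack(1, 1) = 3
= ack(0, 3)
= 4


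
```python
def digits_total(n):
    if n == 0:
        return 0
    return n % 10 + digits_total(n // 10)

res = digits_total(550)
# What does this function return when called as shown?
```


digits_total(550)
= 0 + digits_total(55)
= 0 + 5 + digits_total(5)
= 0 + 5 + 5 + digits_total(0)
= 0 + 5 + 5 + 0
= 10


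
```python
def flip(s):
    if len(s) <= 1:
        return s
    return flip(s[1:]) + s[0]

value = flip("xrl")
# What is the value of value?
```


flip("xrl")
= flip("rl") + "x"
= flip("l") + "r" + "x"
= "l" + "r" + "x"
= "lrx"


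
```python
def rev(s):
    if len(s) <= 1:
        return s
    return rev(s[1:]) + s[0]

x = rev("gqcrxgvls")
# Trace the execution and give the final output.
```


rev("gqcrxgvls")
= rev("qcrxgvls") + "g"
= rev("crxgvls") + "q" + "g"
= rev("rxgvls") + "c" + "q" + "g"
= rev("xgvls") + "r" + "c" + "q" + "g"
= rev("gvls") + "x" + "r" + "c" + "q" + "g"
= rev("vls") + "g" + "x" + "r" + "c" + "q" + "g"
= rev("ls") + "v" + "g" + "x" + "r" + "c" + "q" + "g"
= rev("s") + "l" + "v" + "g" + "x" + "r" + "c" + "q" + "g"
= "s" + "l" + "v" + "g" + "x" + "r" + "c" + "q" + "g"
= "slvgxrcqg"


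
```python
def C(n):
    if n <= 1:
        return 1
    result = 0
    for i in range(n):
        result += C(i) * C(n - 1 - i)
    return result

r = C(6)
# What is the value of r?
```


C(6)
= sum of C(i) * C(6-1-i) for i in 0..5
First compute sub-values bottom-up:
  C(0) = 1, C(1) = 1
  C(2) = 1*1 + 1*1 = 2
  C(3) = 1*2 + 1*1 + 2*1 = 5
  C(4) = 1*5 + 1*2 + 2*1 + 5*1 = 14
  C(5) = 1*14 + 1*5 + 2*2 + 5*1 + 14*1 = 42
Now C(6):
  C(0)*C(5) = 1*42 = 42
  C(1)*C(4) = 1*14 = 14
  C(2)*C(3) = 2*5 = 10
  C(3)*C(2) = 5*2 = 10
  C(4)*C(1) = 14*1 = 14
  C(5)*C(0) = 42*1 = 42
= 42 + 14 + 10 + 10 + 14 + 42
= 132


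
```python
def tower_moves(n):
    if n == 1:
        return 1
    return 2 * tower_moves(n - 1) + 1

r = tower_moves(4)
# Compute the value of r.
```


tower_moves(4)
= 2 * tower_moves(3) + 1
= 2 * (2 * tower_moves(2) + 1) + 1
= 2 * (2 * (2 * tower_moves(1) + 1) + 1) + 1
Now compute bottom-up:
tower_moves(1) = 1
tower_moves(2) = 2 * 1 + 1 = 3
tower_moves(3) = 2 * 3 + 1 = 7
tower_moves(4) = 2 * 7 + 1 = 15
= 15


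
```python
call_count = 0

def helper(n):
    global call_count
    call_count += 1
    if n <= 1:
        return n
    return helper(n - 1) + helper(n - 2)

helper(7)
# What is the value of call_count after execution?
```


helper(7) calls helper(6) and helper(5); each non-base call branches into two more.
Let C(k) = total number of calls made by helper(k), including the call to helper(k) itself.
Base cases: C(0) = 1, C(1) = 1
Recurrence: C(k) = 1 + C(k-1) + C(k-2)
  C(2) = 1 + C(1) + C(0) = 1 + 1 + 1 = 3
  C(3) = 1 + C(2) + C(1) = 1 + 3 + 1 = 5
  C(4) = 1 + C(3) + C(2) = 1 + 5 + 3 = 9
  C(5) = 1 + C(4) + C(3) = 1 + 9 + 5 = 15
  C(6) = 1 + C(5) + C(4) = 1 + 15 + 9 = 25
  C(7) = 1 + C(6) + C(5) = 1 + 25 + 15 = 41
Total calls = C(7) = 41


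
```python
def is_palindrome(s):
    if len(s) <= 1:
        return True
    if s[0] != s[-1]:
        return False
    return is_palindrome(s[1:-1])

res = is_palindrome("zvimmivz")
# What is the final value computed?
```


is_palindrome("zvimmivz")
"zvimmivz": s[0]='z' == s[-1]='z' -> is_palindrome("vimmiv")
"vimmiv": s[0]='v' == s[-1]='v' -> is_palindrome("immi")
"immi": s[0]='i' == s[-1]='i' -> is_palindrome("mm")
"mm": s[0]='m' == s[-1]='m' -> is_palindrome("")
"": len <= 1 -> True
= True


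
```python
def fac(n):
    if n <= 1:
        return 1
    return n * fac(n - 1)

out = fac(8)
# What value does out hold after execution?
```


fac(8)
= 8 * fac(7)
= 8 * 7 * fac(6)
= 8 * 7 * 6 * fac(5)
= 8 * 7 * 6 * 5 * fac(4)
= 8 * 7 * 6 * 5 * 4 * fac(3)
= 8 * 7 * 6 * 5 * 4 * 3 * fac(2)
= 8 * 7 * 6 * 5 * 4 * 3 * 2 * fac(1)
= 8 * 7 * 6 * 5 * 4 * 3 * 2 * 1
= 40320


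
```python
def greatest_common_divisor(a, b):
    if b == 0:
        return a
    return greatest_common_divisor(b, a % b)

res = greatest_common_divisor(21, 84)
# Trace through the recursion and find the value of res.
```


greatest_common_divisor(21, 84)
= greatest_common_divisor(84, 21 % 84) = greatest_common_divisor(84, 21)
= greatest_common_divisor(21, 84 % 21) = greatest_common_divisor(21, 0)
b == 0, return a = 21


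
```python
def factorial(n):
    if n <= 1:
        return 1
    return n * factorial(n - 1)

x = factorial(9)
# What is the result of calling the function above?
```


factorial(9)
= 9 * factorial(8)
= 9 * 8 * factorial(7)
= 9 * 8 * 7 * factorial(6)
= 9 * 8 * 7 * 6 * factorial(5)
= 9 * 8 * 7 * 6 * 5 * factorial(4)
= 9 * 8 * 7 * 6 * 5 * 4 * factorial(3)
= 9 * 8 * 7 * 6 * 5 * 4 * 3 * factorial(2)
= 9 * 8 * 7 * 6 * 5 * 4 * 3 * 2 * factorial(1)
= 9 * 8 * 7 * 6 * 5 * 4 * 3 * 2 * 1
= 362880


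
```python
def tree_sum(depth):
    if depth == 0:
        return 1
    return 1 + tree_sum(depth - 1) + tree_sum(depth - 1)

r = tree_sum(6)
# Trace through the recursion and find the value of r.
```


tree_sum(6)
= 1 + tree_sum(5) + tree_sum(5)
= 1 + 2 * tree_sum(5)
tree_sum(k) = 2^(k+1) - 1
tree_sum(0) = 1
tree_sum(1) = 3
tree_sum(2) = 7
tree_sum(3) = 15
tree_sum(4) = 31
tree_sum(6) = 2^7 - 1 = 127


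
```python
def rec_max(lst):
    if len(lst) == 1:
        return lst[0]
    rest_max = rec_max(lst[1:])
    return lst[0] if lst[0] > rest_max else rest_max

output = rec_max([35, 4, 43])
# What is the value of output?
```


rec_max([35, 4, 43])
= compare 35 with rec_max([4, 43])
= compare 4 with rec_max([43])
Base: rec_max([43]) = 43
compare 4 with 43: max = 43
compare 35 with 43: max = 43
= 43


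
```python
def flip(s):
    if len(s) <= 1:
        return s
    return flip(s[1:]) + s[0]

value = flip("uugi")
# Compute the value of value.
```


flip("uugi")
= flip("ugi") + "u"
= flip("gi") + "u" + "u"
= flip("i") + "g" + "u" + "u"
= "i" + "g" + "u" + "u"
= "iguu"


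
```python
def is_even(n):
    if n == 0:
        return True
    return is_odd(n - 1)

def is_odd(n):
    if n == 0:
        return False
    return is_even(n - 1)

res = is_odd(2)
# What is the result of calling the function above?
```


is_odd(2)
= is_even(1)
= is_odd(0)
n == 0: return False
= False


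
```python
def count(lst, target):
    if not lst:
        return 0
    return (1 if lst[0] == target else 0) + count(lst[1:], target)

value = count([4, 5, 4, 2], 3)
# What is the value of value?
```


count([4, 5, 4, 2], 3)
lst[0]=4 != 3: 0 + count([5, 4, 2], 3)
lst[0]=5 != 3: 0 + count([4, 2], 3)
lst[0]=4 != 3: 0 + count([2], 3)
lst[0]=2 != 3: 0 + count([], 3)
= 0


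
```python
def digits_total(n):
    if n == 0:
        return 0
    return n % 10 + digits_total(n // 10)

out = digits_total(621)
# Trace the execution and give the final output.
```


digits_total(621)
= 1 + digits_total(62)
= 1 + 2 + digits_total(6)
= 1 + 2 + 6 + digits_total(0)
= 1 + 2 + 6 + 0
= 9


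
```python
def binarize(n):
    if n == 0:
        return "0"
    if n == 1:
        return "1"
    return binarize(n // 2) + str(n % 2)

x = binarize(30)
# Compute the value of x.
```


binarize(30)
= binarize(15) + "0"
= binarize(7) + "1" + "0"
= binarize(3) + "1" + "1" + "0"
= binarize(1) + "1" + "1" + "1" + "0"
= "1" + "1" + "1" + "1" + "0"
= "11110"


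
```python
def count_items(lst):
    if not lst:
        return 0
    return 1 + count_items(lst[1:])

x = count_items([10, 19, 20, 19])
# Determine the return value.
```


count_items([10, 19, 20, 19])
= 1 + count_items([19, 20, 19])
= 1 + 1 + count_items([20, 19])
= 1 + 1 + 1 + count_items([19])
= 1 + 1 + 1 + 1 + count_items([])
= 1 + 1 + 1 + 1 + 0
= 4


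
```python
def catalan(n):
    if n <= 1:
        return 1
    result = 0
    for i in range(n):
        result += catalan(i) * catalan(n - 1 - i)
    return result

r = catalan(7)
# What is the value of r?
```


catalan(7)
= sum of catalan(i) * catalan(7-1-i) for i in 0..6
First compute sub-values bottom-up:
  catalan(0) = 1, catalan(1) = 1
  catalan(2) = 1*1 + 1*1 = 2
  catalan(3) = 1*2 + 1*1 + 2*1 = 5
  catalan(4) = 1*5 + 1*2 + 2*1 + 5*1 = 14
  catalan(5) = 1*14 + 1*5 + 2*2 + 5*1 + 14*1 = 42
  catalan(6) = 1*42 + 1*14 + 2*5 + 5*2 + 14*1 + 42*1 = 132
Now catalan(7):
  catalan(0)*catalan(6) = 1*132 = 132
  catalan(1)*catalan(5) = 1*42 = 42
  catalan(2)*catalan(4) = 2*14 = 28
  catalan(3)*catalan(3) = 5*5 = 25
  catalan(4)*catalan(2) = 14*2 = 28
  catalan(5)*catalan(1) = 42*1 = 42
  catalan(6)*catalan(0) = 132*1 = 132
= 132 + 42 + 28 + 25 + 28 + 42 + 132
= 429


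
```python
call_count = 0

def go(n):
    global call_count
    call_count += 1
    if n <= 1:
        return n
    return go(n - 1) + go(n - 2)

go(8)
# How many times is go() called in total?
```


go(8) calls go(7) and go(6); each non-base call branches into two more.
Let C(k) = total number of calls made by go(k), including the call to go(k) itself.
Base cases: C(0) = 1, C(1) = 1
Recurrence: C(k) = 1 + C(k-1) + C(k-2)
  C(2) = 1 + C(1) + C(0) = 1 + 1 + 1 = 3
  C(3) = 1 + C(2) + C(1) = 1 + 3 + 1 = 5
  C(4) = 1 + C(3) + C(2) = 1 + 5 + 3 = 9
  C(5) = 1 + C(4) + C(3) = 1 + 9 + 5 = 15
  C(6) = 1 + C(5) + C(4) = 1 + 15 + 9 = 25
  C(7) = 1 + C(6) + C(5) = 1 + 25 + 15 = 41
  C(8) = 1 + C(7) + C(6) = 1 + 41 + 25 = 67
Total calls = C(8) = 67


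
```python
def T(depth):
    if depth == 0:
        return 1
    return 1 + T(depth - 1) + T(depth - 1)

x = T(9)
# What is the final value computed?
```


T(9)
= 1 + T(8) + T(8)
= 1 + 2 * T(8)
T(k) = 2^(k+1) - 1
T(0) = 1
T(1) = 3
T(2) = 7
T(3) = 15
T(4) = 31
T(9) = 2^10 - 1 = 1023


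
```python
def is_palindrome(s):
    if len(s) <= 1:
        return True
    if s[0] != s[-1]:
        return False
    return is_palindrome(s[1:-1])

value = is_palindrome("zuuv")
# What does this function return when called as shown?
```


is_palindrome("zuuv")
"zuuv": s[0]='z' != s[-1]='v' -> False
= False


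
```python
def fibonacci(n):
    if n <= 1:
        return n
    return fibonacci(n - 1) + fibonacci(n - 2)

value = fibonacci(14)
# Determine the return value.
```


fibonacci(14)
= fibonacci(13) + fibonacci(12)
= (fibonacci(12) + fibonacci(11)) + fibonacci(12)
Computing bottom-up: fibonacci(0)=0, fibonacci(1)=1, fibonacci(2)=1, fibonacci(3)=2, fibonacci(4)=3, fibonacci(5)=5, fibonacci(6)=8, fibonacci(7)=13, fibonacci(8)=21, fibonacci(9)=34, fibonacci(10)=55, fibonacci(11)=89, fibonacci(12)=144, fibonacci(13)=233, fibonacci(14)=377
= 377


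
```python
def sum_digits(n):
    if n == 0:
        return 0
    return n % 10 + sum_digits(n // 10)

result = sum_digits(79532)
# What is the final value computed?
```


sum_digits(79532)
= 2 + sum_digits(7953)
= 2 + 3 + sum_digits(795)
= 2 + 3 + 5 + sum_digits(79)
= 2 + 3 + 5 + 9 + sum_digits(7)
= 2 + 3 + 5 + 9 + 7 + sum_digits(0)
= 2 + 3 + 5 + 9 + 7 + 0
= 26


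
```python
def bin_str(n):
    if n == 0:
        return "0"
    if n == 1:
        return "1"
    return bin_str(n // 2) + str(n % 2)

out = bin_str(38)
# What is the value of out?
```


bin_str(38)
= bin_str(19) + "0"
= bin_str(9) + "1" + "0"
= bin_str(4) + "1" + "1" + "0"
= bin_str(2) + "0" + "1" + "1" + "0"
= bin_str(1) + "0" + "0" + "1" + "1" + "0"
= "1" + "0" + "0" + "1" + "1" + "0"
= "100110"


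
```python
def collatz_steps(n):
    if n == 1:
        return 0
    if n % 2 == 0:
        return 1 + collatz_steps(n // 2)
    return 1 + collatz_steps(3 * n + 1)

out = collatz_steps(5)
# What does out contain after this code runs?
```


collatz_steps(5)
5 is odd -> 3*5+1 = 16 -> collatz_steps(16)
16 is even -> collatz_steps(8)
8 is even -> collatz_steps(4)
4 is even -> collatz_steps(2)
2 is even -> collatz_steps(1)
Reached 1 after 5 steps
= 5


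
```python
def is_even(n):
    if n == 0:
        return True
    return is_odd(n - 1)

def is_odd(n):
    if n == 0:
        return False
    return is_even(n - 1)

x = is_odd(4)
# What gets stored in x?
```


is_odd(4)
= is_even(3)
= is_odd(2)
= is_even(1)
= is_odd(0)
n == 0: return False
= False


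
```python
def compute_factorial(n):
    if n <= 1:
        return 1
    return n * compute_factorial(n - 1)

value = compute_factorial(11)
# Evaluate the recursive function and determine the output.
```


compute_factorial(11)
= 11 * compute_factorial(10)
= 11 * 10 * compute_factorial(9)
= 11 * 10 * 9 * compute_factorial(8)
= 11 * 10 * 9 * 8 * compute_factorial(7)
= 11 * 10 * 9 * 8 * 7 * compute_factorial(6)
= 11 * 10 * 9 * 8 * 7 * 6 * compute_factorial(5)
= 11 * 10 * 9 * 8 * 7 * 6 * 5 * compute_factorial(4)
= 11 * 10 * 9 * 8 * 7 * 6 * 5 * 4 * compute_factorial(3)
= 11 * 10 * 9 * 8 * 7 * 6 * 5 * 4 * 3 * compute_factorial(2)
= 11 * 10 * 9 * 8 * 7 * 6 * 5 * 4 * 3 * 2 * compute_factorial(1)
= 11 * 10 * 9 * 8 * 7 * 6 * 5 * 4 * 3 * 2 * 1
= 39916800


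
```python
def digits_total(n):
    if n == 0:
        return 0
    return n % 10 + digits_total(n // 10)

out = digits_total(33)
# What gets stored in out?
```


digits_total(33)
= 3 + digits_total(3)
= 3 + 3 + digits_total(0)
= 3 + 3 + 0
= 6


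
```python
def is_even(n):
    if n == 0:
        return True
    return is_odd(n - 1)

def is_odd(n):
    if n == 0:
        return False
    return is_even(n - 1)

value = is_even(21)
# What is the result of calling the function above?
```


is_even(21)
= is_odd(20)
= is_even(19)
= is_odd(18)
= is_even(17)
= is_odd(16)
= is_even(15)
= is_odd(14)
= is_even(13)
= is_odd(12)
= is_even(11)
= is_odd(10)
= is_even(9)
= is_odd(8)
= is_even(7)
= is_odd(6)
= is_even(5)
= is_odd(4)
= is_even(3)
= is_odd(2)
= is_even(1)
= is_odd(0)
n == 0: return False
= False


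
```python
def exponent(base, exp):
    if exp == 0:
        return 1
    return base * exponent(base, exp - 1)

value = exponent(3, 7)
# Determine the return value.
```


exponent(3, 7)
= 3 * exponent(3, 6)
= 3 * 3 * exponent(3, 5)
= 3 * 3 * 3 * exponent(3, 4)
= 3 * 3 * 3 * 3 * exponent(3, 3)
= 3 * 3 * 3 * 3 * 3 * exponent(3, 2)
= 3 * 3 * 3 * 3 * 3 * 3 * exponent(3, 1)
= 3 * 3 * 3 * 3 * 3 * 3 * 3 * exponent(3, 0)
= 3 * 3 * 3 * 3 * 3 * 3 * 3 * 1
= 2187


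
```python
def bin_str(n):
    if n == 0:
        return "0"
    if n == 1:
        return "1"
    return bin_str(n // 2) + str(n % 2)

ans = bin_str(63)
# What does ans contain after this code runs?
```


bin_str(63)
= bin_str(31) + "1"
= bin_str(15) + "1" + "1"
= bin_str(7) + "1" + "1" + "1"
= bin_str(3) + "1" + "1" + "1" + "1"
= bin_str(1) + "1" + "1" + "1" + "1" + "1"
= "1" + "1" + "1" + "1" + "1" + "1"
= "111111"


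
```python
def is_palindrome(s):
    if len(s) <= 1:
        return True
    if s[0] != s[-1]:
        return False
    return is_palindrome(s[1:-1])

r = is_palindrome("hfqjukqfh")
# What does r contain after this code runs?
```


is_palindrome("hfqjukqfh")
"hfqjukqfh": s[0]='h' == s[-1]='h' -> is_palindrome("fqjukqf")
"fqjukqf": s[0]='f' == s[-1]='f' -> is_palindrome("qjukq")
"qjukq": s[0]='q' == s[-1]='q' -> is_palindrome("juk")
"juk": s[0]='j' != s[-1]='k' -> False
= False


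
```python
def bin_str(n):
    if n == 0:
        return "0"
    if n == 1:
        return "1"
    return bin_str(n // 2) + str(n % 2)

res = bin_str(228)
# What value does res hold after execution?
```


bin_str(228)
= bin_str(114) + "0"
= bin_str(57) + "0" + "0"
= bin_str(28) + "1" + "0" + "0"
= bin_str(14) + "0" + "1" + "0" + "0"
= bin_str(7) + "0" + "0" + "1" + "0" + "0"
= bin_str(3) + "1" + "0" + "0" + "1" + "0" + "0"
= bin_str(1) + "1" + "1" + "0" + "0" + "1" + "0" + "0"
= "1" + "1" + "1" + "0" + "0" + "1" + "0" + "0"
= "11100100"


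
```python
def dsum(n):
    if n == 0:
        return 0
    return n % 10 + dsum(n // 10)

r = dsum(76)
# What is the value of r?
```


dsum(76)
= 6 + dsum(7)
= 6 + 7 + dsum(0)
= 6 + 7 + 0
= 13


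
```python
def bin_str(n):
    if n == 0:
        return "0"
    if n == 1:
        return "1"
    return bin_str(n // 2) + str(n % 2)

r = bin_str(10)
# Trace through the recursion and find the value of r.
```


bin_str(10)
= bin_str(5) + "0"
= bin_str(2) + "1" + "0"
= bin_str(1) + "0" + "1" + "0"
= "1" + "0" + "1" + "0"
= "1010"


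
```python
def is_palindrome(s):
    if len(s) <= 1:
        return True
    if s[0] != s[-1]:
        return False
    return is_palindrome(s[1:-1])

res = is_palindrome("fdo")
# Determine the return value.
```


is_palindrome("fdo")
"fdo": s[0]='f' != s[-1]='o' -> False
= False


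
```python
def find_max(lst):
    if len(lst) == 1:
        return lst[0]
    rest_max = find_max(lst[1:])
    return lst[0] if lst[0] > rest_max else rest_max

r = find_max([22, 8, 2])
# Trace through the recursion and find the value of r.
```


find_max([22, 8, 2])
= compare 22 with find_max([8, 2])
= compare 8 with find_max([2])
Base: find_max([2]) = 2
compare 8 with 2: max = 8
compare 22 with 8: max = 22
= 22


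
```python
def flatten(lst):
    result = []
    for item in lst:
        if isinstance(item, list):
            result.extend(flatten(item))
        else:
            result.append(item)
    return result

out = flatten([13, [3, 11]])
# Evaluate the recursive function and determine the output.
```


flatten([13, [3, 11]])
Processing each element:
  13 is not a list -> append 13
  [3, 11] is a list -> flatten recursively -> [3, 11]
= [13, 3, 11]


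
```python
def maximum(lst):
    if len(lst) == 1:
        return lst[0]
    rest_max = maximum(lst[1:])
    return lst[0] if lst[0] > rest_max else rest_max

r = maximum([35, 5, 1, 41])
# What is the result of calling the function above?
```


maximum([35, 5, 1, 41])
= compare 35 with maximum([5, 1, 41])
= compare 5 with maximum([1, 41])
= compare 1 with maximum([41])
Base: maximum([41]) = 41
compare 1 with 41: max = 41
compare 5 with 41: max = 41
compare 35 with 41: max = 41
= 41


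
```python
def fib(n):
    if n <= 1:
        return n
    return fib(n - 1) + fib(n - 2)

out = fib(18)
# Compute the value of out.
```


fib(18)
= fib(17) + fib(16)
= (fib(16) + fib(15)) + fib(16)
Computing bottom-up: fib(0)=0, fib(1)=1, fib(2)=1, fib(3)=2, fib(4)=3, fib(5)=5, fib(6)=8, fib(7)=13, fib(8)=21, fib(9)=34, fib(10)=55, fib(11)=89, fib(12)=144, fib(13)=233, fib(14)=377, fib(15)=610, fib(16)=987, fib(17)=1597, fib(18)=2584
= 2584


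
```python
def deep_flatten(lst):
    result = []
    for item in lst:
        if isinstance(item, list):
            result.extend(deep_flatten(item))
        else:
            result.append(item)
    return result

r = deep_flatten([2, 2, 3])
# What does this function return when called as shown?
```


deep_flatten([2, 2, 3])
Processing each element:
  2 is not a list -> append 2
  2 is not a list -> append 2
  3 is not a list -> append 3
= [2, 2, 3]


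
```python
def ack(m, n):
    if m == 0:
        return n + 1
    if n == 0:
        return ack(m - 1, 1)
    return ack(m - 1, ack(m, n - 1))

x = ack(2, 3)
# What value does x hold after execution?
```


ack(2, 3)
= ack(1, ack(2, 2))
First compute ack(2, 2) = 7
= ack(1, 7)
= 9


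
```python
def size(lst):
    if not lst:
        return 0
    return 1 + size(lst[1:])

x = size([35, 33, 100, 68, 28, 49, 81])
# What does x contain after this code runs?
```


size([35, 33, 100, 68, 28, 49, 81])
= 1 + size([33, 100, 68, 28, 49, 81])
= 1 + 1 + size([100, 68, 28, 49, 81])
= 1 + 1 + 1 + size([68, 28, 49, 81])
= 1 + 1 + 1 + 1 + size([28, 49, 81])
= 1 + 1 + 1 + 1 + 1 + size([49, 81])
= 1 + 1 + 1 + 1 + 1 + 1 + size([81])
= 1 + 1 + 1 + 1 + 1 + 1 + 1 + size([])
= 1 + 1 + 1 + 1 + 1 + 1 + 1 + 0
= 7


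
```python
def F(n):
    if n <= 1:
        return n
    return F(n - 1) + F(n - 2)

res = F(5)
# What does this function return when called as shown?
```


F(5)
= F(4) + F(3)
= (F(3) + F(2)) + F(3)
Computing bottom-up: F(0)=0, F(1)=1, F(2)=1, F(3)=2, F(4)=3, F(5)=5
= 5


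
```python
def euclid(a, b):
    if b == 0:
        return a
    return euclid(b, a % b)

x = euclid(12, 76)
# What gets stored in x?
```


euclid(12, 76)
= euclid(76, 12 % 76) = euclid(76, 12)
= euclid(12, 76 % 12) = euclid(12, 4)
= euclid(4, 12 % 4) = euclid(4, 0)
b == 0, return a = 4


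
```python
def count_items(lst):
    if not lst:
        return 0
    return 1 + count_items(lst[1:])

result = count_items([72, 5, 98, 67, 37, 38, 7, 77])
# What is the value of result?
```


count_items([72, 5, 98, 67, 37, 38, 7, 77])
= 1 + count_items([5, 98, 67, 37, 38, 7, 77])
= 1 + 1 + count_items([98, 67, 37, 38, 7, 77])
= 1 + 1 + 1 + count_items([67, 37, 38, 7, 77])
= 1 + 1 + 1 + 1 + count_items([37, 38, 7, 77])
= 1 + 1 + 1 + 1 + 1 + count_items([38, 7, 77])
= 1 + 1 + 1 + 1 + 1 + 1 + count_items([7, 77])
= 1 + 1 + 1 + 1 + 1 + 1 + 1 + count_items([77])
= 1 + 1 + 1 + 1 + 1 + 1 + 1 + 1 + count_items([])
= 1 + 1 + 1 + 1 + 1 + 1 + 1 + 1 + 0
= 8


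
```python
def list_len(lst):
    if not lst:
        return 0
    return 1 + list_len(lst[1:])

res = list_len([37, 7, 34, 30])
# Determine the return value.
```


list_len([37, 7, 34, 30])
= 1 + list_len([7, 34, 30])
= 1 + 1 + list_len([34, 30])
= 1 + 1 + 1 + list_len([30])
= 1 + 1 + 1 + 1 + list_len([])
= 1 + 1 + 1 + 1 + 0
= 4


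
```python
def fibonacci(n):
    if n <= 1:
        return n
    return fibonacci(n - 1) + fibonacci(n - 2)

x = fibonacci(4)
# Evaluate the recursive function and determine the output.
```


fibonacci(4)
= fibonacci(3) + fibonacci(2)
= (fibonacci(2) + fibonacci(1)) + fibonacci(2)
Computing bottom-up: fibonacci(0)=0, fibonacci(1)=1, fibonacci(2)=1, fibonacci(3)=2, fibonacci(4)=3
= 3


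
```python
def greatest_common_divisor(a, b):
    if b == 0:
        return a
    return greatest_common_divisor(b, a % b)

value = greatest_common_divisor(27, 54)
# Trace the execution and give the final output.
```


greatest_common_divisor(27, 54)
= greatest_common_divisor(54, 27 % 54) = greatest_common_divisor(54, 27)
= greatest_common_divisor(27, 54 % 27) = greatest_common_divisor(27, 0)
b == 0, return a = 27


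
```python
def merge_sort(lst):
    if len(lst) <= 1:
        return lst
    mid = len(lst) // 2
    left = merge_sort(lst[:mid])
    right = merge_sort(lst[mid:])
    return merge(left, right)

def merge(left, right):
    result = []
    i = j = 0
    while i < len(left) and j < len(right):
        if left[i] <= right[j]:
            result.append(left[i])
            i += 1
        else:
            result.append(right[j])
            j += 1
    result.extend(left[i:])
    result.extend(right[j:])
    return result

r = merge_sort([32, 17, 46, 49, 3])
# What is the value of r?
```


merge_sort([32, 17, 46, 49, 3])
Split into [32, 17] and [46, 49, 3]
Left sorted: [17, 32]
Right sorted: [3, 46, 49]
Merge [17, 32] and [3, 46, 49]
= [3, 17, 32, 46, 49]


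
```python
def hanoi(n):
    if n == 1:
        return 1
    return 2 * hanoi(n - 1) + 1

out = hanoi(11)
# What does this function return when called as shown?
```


hanoi(11)
= 2 * hanoi(10) + 1
= 2 * (2 * hanoi(9) + 1) + 1
= 2 * (2 * (2 * hanoi(8) + 1) + 1) + 1
= 2 * (2 * (2 * (2 * hanoi(7) + 1) + 1) + 1) + 1
= 2 * (2 * (2 * (2 * (2 * hanoi(6) + 1) + 1) + 1) + 1) + 1
= 2 * (2 * (2 * (2 * (2 * (2 * hanoi(5) + 1) + 1) + 1) + 1) + 1) + 1
= 2 * (2 * (2 * (2 * (2 * (2 * (2 * hanoi(4) + 1) + 1) + 1) + 1) + 1) + 1) + 1
= 2 * (2 * (2 * (2 * (2 * (2 * (2 * (2 * hanoi(3) + 1) + 1) + 1) + 1) + 1) + 1) + 1) + 1
= 2 * (2 * (2 * (2 * (2 * (2 * (2 * (2 * (2 * hanoi(2) + 1) + 1) + 1) + 1) + 1) + 1) + 1) + 1) + 1
= 2 * (2 * (2 * (2 * (2 * (2 * (2 * (2 * (2 * (2 * hanoi(1) + 1) + 1) + 1) + 1) + 1) + 1) + 1) + 1) + 1) + 1
Now compute bottom-up:
hanoi(1) = 1
hanoi(2) = 2 * 1 + 1 = 3
hanoi(3) = 2 * 3 + 1 = 7
hanoi(4) = 2 * 7 + 1 = 15
hanoi(5) = 2 * 15 + 1 = 31
hanoi(6) = 2 * 31 + 1 = 63
hanoi(7) = 2 * 63 + 1 = 127
hanoi(8) = 2 * 127 + 1 = 255
hanoi(9) = 2 * 255 + 1 = 511
hanoi(10) = 2 * 511 + 1 = 1023
hanoi(11) = 2 * 1023 + 1 = 2047
= 2047


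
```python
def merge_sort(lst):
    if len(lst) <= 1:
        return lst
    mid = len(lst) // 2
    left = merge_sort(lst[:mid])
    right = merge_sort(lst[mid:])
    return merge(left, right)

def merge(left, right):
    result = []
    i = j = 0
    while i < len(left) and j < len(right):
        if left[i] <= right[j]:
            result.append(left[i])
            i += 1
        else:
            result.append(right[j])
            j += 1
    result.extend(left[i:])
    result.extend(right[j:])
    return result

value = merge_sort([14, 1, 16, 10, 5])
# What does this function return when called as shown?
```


merge_sort([14, 1, 16, 10, 5])
Split into [14, 1] and [16, 10, 5]
Left sorted: [1, 14]
Right sorted: [5, 10, 16]
Merge [1, 14] and [5, 10, 16]
= [1, 5, 10, 14, 16]


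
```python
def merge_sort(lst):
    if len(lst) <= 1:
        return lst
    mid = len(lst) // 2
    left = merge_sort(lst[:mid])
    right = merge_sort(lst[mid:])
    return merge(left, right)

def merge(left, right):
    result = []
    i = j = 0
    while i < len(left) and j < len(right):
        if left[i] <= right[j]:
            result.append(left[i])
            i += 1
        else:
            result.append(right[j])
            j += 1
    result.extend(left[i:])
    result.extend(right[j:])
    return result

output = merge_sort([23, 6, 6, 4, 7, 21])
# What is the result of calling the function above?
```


merge_sort([23, 6, 6, 4, 7, 21])
Split into [23, 6, 6] and [4, 7, 21]
Left sorted: [6, 6, 23]
Right sorted: [4, 7, 21]
Merge [6, 6, 23] and [4, 7, 21]
= [4, 6, 6, 7, 21, 23]


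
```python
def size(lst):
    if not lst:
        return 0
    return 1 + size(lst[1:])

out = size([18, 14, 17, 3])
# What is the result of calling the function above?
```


size([18, 14, 17, 3])
= 1 + size([14, 17, 3])
= 1 + 1 + size([17, 3])
= 1 + 1 + 1 + size([3])
= 1 + 1 + 1 + 1 + size([])
= 1 + 1 + 1 + 1 + 0
= 4


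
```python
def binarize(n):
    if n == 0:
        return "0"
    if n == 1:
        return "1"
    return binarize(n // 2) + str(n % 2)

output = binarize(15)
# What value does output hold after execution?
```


binarize(15)
= binarize(7) + "1"
= binarize(3) + "1" + "1"
= binarize(1) + "1" + "1" + "1"
= "1" + "1" + "1" + "1"
= "1111"


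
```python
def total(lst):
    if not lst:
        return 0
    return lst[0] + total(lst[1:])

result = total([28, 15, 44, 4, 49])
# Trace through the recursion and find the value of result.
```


total([28, 15, 44, 4, 49])
= 28 + total([15, 44, 4, 49])
= 28 + 15 + total([44, 4, 49])
= 28 + 15 + 44 + total([4, 49])
= 28 + 15 + 44 + 4 + total([49])
= 28 + 15 + 44 + 4 + 49 + total([])
= 28 + 15 + 44 + 4 + 49 + 0
= 140


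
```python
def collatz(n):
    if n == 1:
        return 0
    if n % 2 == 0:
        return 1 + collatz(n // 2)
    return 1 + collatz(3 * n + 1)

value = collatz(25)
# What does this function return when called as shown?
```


collatz(25)
25 is odd -> 3*25+1 = 76 -> collatz(76)
76 is even -> collatz(38)
38 is even -> collatz(19)
19 is odd -> 3*19+1 = 58 -> collatz(58)
58 is even -> collatz(29)
29 is odd -> 3*29+1 = 88 -> collatz(88)
88 is even -> collatz(44)
44 is even -> collatz(22)
22 is even -> collatz(11)
11 is odd -> 3*11+1 = 34 -> collatz(34)
34 is even -> collatz(17)
17 is odd -> 3*17+1 = 52 -> collatz(52)
52 is even -> collatz(26)
26 is even -> collatz(13)
13 is odd -> 3*13+1 = 40 -> collatz(40)
40 is even -> collatz(20)
20 is even -> collatz(10)
10 is even -> collatz(5)
5 is odd -> 3*5+1 = 16 -> collatz(16)
16 is even -> collatz(8)
8 is even -> collatz(4)
4 is even -> collatz(2)
2 is even -> collatz(1)
Reached 1 after 23 steps
= 23


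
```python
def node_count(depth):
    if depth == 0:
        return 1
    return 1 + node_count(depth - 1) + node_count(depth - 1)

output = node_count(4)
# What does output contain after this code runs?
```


node_count(4)
= 1 + node_count(3) + node_count(3)
= 1 + 2 * node_count(3)
node_count(k) = 2^(k+1) - 1
node_count(0) = 1
node_count(1) = 3
node_count(2) = 7
node_count(3) = 15
node_count(4) = 31
node_count(4) = 2^5 - 1 = 31


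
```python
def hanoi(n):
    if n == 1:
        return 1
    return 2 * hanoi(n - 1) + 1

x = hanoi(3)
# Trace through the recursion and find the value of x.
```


hanoi(3)
= 2 * hanoi(2) + 1
= 2 * (2 * hanoi(1) + 1) + 1
Now compute bottom-up:
hanoi(1) = 1
hanoi(2) = 2 * 1 + 1 = 3
hanoi(3) = 2 * 3 + 1 = 7
= 7


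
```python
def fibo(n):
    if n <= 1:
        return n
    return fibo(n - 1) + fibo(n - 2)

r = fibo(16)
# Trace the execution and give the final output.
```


fibo(16)
= fibo(15) + fibo(14)
= (fibo(14) + fibo(13)) + fibo(14)
Computing bottom-up: fibo(0)=0, fibo(1)=1, fibo(2)=1, fibo(3)=2, fibo(4)=3, fibo(5)=5, fibo(6)=8, fibo(7)=13, fibo(8)=21, fibo(9)=34, fibo(10)=55, fibo(11)=89, fibo(12)=144, fibo(13)=233, fibo(14)=377, fibo(15)=610, fibo(16)=987
= 987


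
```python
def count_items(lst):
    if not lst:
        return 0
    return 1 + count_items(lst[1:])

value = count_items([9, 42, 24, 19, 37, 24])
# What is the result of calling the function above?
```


count_items([9, 42, 24, 19, 37, 24])
= 1 + count_items([42, 24, 19, 37, 24])
= 1 + 1 + count_items([24, 19, 37, 24])
= 1 + 1 + 1 + count_items([19, 37, 24])
= 1 + 1 + 1 + 1 + count_items([37, 24])
= 1 + 1 + 1 + 1 + 1 + count_items([24])
= 1 + 1 + 1 + 1 + 1 + 1 + count_items([])
= 1 + 1 + 1 + 1 + 1 + 1 + 0
= 6


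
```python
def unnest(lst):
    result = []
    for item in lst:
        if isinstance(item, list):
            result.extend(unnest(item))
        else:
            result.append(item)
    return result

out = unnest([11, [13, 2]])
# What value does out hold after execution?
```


unnest([11, [13, 2]])
Processing each element:
  11 is not a list -> append 11
  [13, 2] is a list -> unnest recursively -> [13, 2]
= [11, 13, 2]


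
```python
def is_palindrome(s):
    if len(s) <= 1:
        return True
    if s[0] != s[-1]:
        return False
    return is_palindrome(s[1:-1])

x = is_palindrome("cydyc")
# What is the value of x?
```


is_palindrome("cydyc")
"cydyc": s[0]='c' == s[-1]='c' -> is_palindrome("ydy")
"ydy": s[0]='y' == s[-1]='y' -> is_palindrome("d")
"d": len <= 1 -> True
= True


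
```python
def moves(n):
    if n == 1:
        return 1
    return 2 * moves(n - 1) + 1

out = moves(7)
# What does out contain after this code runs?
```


moves(7)
= 2 * moves(6) + 1
= 2 * (2 * moves(5) + 1) + 1
= 2 * (2 * (2 * moves(4) + 1) + 1) + 1
= 2 * (2 * (2 * (2 * moves(3) + 1) + 1) + 1) + 1
= 2 * (2 * (2 * (2 * (2 * moves(2) + 1) + 1) + 1) + 1) + 1
= 2 * (2 * (2 * (2 * (2 * (2 * moves(1) + 1) + 1) + 1) + 1) + 1) + 1
Now compute bottom-up:
moves(1) = 1
moves(2) = 2 * 1 + 1 = 3
moves(3) = 2 * 3 + 1 = 7
moves(4) = 2 * 7 + 1 = 15
moves(5) = 2 * 15 + 1 = 31
moves(6) = 2 * 31 + 1 = 63
moves(7) = 2 * 63 + 1 = 127
= 127


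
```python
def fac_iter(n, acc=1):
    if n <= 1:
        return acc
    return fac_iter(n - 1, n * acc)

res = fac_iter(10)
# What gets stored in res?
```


fac_iter(10, 1)
= fac_iter(9, 10 * 1) = fac_iter(9, 10)
= fac_iter(8, 9 * 10) = fac_iter(8, 90)
= fac_iter(7, 8 * 90) = fac_iter(7, 720)
= fac_iter(6, 7 * 720) = fac_iter(6, 5040)
= fac_iter(5, 6 * 5040) = fac_iter(5, 30240)
= fac_iter(4, 5 * 30240) = fac_iter(4, 151200)
= fac_iter(3, 4 * 151200) = fac_iter(3, 604800)
= fac_iter(2, 3 * 604800) = fac_iter(2, 1814400)
= fac_iter(1, 2 * 1814400) = fac_iter(1, 3628800)
n <= 1, return acc = 3628800


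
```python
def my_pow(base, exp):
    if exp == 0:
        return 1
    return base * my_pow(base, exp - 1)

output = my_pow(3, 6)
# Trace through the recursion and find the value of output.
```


my_pow(3, 6)
= 3 * my_pow(3, 5)
= 3 * 3 * my_pow(3, 4)
= 3 * 3 * 3 * my_pow(3, 3)
= 3 * 3 * 3 * 3 * my_pow(3, 2)
= 3 * 3 * 3 * 3 * 3 * my_pow(3, 1)
= 3 * 3 * 3 * 3 * 3 * 3 * my_pow(3, 0)
= 3 * 3 * 3 * 3 * 3 * 3 * 1
= 729


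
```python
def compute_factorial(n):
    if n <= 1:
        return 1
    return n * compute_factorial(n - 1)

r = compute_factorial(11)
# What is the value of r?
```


compute_factorial(11)
= 11 * compute_factorial(10)
= 11 * 10 * compute_factorial(9)
= 11 * 10 * 9 * compute_factorial(8)
= 11 * 10 * 9 * 8 * compute_factorial(7)
= 11 * 10 * 9 * 8 * 7 * compute_factorial(6)
= 11 * 10 * 9 * 8 * 7 * 6 * compute_factorial(5)
= 11 * 10 * 9 * 8 * 7 * 6 * 5 * compute_factorial(4)
= 11 * 10 * 9 * 8 * 7 * 6 * 5 * 4 * compute_factorial(3)
= 11 * 10 * 9 * 8 * 7 * 6 * 5 * 4 * 3 * compute_factorial(2)
= 11 * 10 * 9 * 8 * 7 * 6 * 5 * 4 * 3 * 2 * compute_factorial(1)
= 11 * 10 * 9 * 8 * 7 * 6 * 5 * 4 * 3 * 2 * 1
= 39916800


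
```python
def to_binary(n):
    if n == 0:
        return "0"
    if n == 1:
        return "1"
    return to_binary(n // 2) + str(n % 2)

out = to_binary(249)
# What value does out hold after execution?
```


to_binary(249)
= to_binary(124) + "1"
= to_binary(62) + "0" + "1"
= to_binary(31) + "0" + "0" + "1"
= to_binary(15) + "1" + "0" + "0" + "1"
= to_binary(7) + "1" + "1" + "0" + "0" + "1"
= to_binary(3) + "1" + "1" + "1" + "0" + "0" + "1"
= to_binary(1) + "1" + "1" + "1" + "1" + "0" + "0" + "1"
= "1" + "1" + "1" + "1" + "1" + "0" + "0" + "1"
= "11111001"


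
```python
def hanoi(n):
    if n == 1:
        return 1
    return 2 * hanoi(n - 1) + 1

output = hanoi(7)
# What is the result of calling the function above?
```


hanoi(7)
= 2 * hanoi(6) + 1
= 2 * (2 * hanoi(5) + 1) + 1
= 2 * (2 * (2 * hanoi(4) + 1) + 1) + 1
= 2 * (2 * (2 * (2 * hanoi(3) + 1) + 1) + 1) + 1
= 2 * (2 * (2 * (2 * (2 * hanoi(2) + 1) + 1) + 1) + 1) + 1
= 2 * (2 * (2 * (2 * (2 * (2 * hanoi(1) + 1) + 1) + 1) + 1) + 1) + 1
Now compute bottom-up:
hanoi(1) = 1
hanoi(2) = 2 * 1 + 1 = 3
hanoi(3) = 2 * 3 + 1 = 7
hanoi(4) = 2 * 7 + 1 = 15
hanoi(5) = 2 * 15 + 1 = 31
hanoi(6) = 2 * 31 + 1 = 63
hanoi(7) = 2 * 63 + 1 = 127
= 127


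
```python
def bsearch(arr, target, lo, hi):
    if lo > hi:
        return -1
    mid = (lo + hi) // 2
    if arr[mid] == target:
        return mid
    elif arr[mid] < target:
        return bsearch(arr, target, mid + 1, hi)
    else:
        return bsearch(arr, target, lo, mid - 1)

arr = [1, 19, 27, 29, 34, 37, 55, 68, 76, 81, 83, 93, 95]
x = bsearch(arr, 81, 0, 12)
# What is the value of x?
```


bsearch(arr, 81, 0, 12)
lo=0, hi=12, mid=6, arr[mid]=55
55 < 81, search right half
lo=7, hi=12, mid=9, arr[mid]=81
arr[9] == 81, found at index 9
= 9


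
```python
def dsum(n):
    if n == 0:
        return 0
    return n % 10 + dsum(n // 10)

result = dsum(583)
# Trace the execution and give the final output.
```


dsum(583)
= 3 + dsum(58)
= 3 + 8 + dsum(5)
= 3 + 8 + 5 + dsum(0)
= 3 + 8 + 5 + 0
= 16


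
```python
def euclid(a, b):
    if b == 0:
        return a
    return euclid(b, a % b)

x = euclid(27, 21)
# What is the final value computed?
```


euclid(27, 21)
= euclid(21, 27 % 21) = euclid(21, 6)
= euclid(6, 21 % 6) = euclid(6, 3)
= euclid(3, 6 % 3) = euclid(3, 0)
b == 0, return a = 3


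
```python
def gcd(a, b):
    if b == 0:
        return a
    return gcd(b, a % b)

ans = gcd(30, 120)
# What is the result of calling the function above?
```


gcd(30, 120)
= gcd(120, 30 % 120) = gcd(120, 30)
= gcd(30, 120 % 30) = gcd(30, 0)
b == 0, return a = 30


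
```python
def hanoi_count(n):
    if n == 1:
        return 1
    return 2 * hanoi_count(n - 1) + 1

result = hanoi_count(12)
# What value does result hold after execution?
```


hanoi_count(12)
= 2 * hanoi_count(11) + 1
= 2 * (2 * hanoi_count(10) + 1) + 1
= 2 * (2 * (2 * hanoi_count(9) + 1) + 1) + 1
= 2 * (2 * (2 * (2 * hanoi_count(8) + 1) + 1) + 1) + 1
= 2 * (2 * (2 * (2 * (2 * hanoi_count(7) + 1) + 1) + 1) + 1) + 1
= 2 * (2 * (2 * (2 * (2 * (2 * hanoi_count(6) + 1) + 1) + 1) + 1) + 1) + 1
= 2 * (2 * (2 * (2 * (2 * (2 * (2 * hanoi_count(5) + 1) + 1) + 1) + 1) + 1) + 1) + 1
= 2 * (2 * (2 * (2 * (2 * (2 * (2 * (2 * hanoi_count(4) + 1) + 1) + 1) + 1) + 1) + 1) + 1) + 1
= 2 * (2 * (2 * (2 * (2 * (2 * (2 * (2 * (2 * hanoi_count(3) + 1) + 1) + 1) + 1) + 1) + 1) + 1) + 1) + 1
= 2 * (2 * (2 * (2 * (2 * (2 * (2 * (2 * (2 * (2 * hanoi_count(2) + 1) + 1) + 1) + 1) + 1) + 1) + 1) + 1) + 1) + 1
= 2 * (2 * (2 * (2 * (2 * (2 * (2 * (2 * (2 * (2 * (2 * hanoi_count(1) + 1) + 1) + 1) + 1) + 1) + 1) + 1) + 1) + 1) + 1) + 1
Now compute bottom-up:
hanoi_count(1) = 1
hanoi_count(2) = 2 * 1 + 1 = 3
hanoi_count(3) = 2 * 3 + 1 = 7
hanoi_count(4) = 2 * 7 + 1 = 15
hanoi_count(5) = 2 * 15 + 1 = 31
hanoi_count(6) = 2 * 31 + 1 = 63
hanoi_count(7) = 2 * 63 + 1 = 127
hanoi_count(8) = 2 * 127 + 1 = 255
hanoi_count(9) = 2 * 255 + 1 = 511
hanoi_count(10) = 2 * 511 + 1 = 1023
hanoi_count(11) = 2 * 1023 + 1 = 2047
hanoi_count(12) = 2 * 2047 + 1 = 4095
= 4095


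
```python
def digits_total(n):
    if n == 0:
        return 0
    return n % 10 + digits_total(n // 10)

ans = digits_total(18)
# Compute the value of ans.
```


digits_total(18)
= 8 + digits_total(1)
= 8 + 1 + digits_total(0)
= 8 + 1 + 0
= 9


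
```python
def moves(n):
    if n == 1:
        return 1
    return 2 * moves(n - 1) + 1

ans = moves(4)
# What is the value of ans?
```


moves(4)
= 2 * moves(3) + 1
= 2 * (2 * moves(2) + 1) + 1
= 2 * (2 * (2 * moves(1) + 1) + 1) + 1
Now compute bottom-up:
moves(1) = 1
moves(2) = 2 * 1 + 1 = 3
moves(3) = 2 * 3 + 1 = 7
moves(4) = 2 * 7 + 1 = 15
= 15


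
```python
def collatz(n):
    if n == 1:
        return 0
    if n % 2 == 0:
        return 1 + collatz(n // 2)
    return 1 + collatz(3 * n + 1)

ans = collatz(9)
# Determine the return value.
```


collatz(9)
9 is odd -> 3*9+1 = 28 -> collatz(28)
28 is even -> collatz(14)
14 is even -> collatz(7)
7 is odd -> 3*7+1 = 22 -> collatz(22)
22 is even -> collatz(11)
11 is odd -> 3*11+1 = 34 -> collatz(34)
34 is even -> collatz(17)
17 is odd -> 3*17+1 = 52 -> collatz(52)
52 is even -> collatz(26)
26 is even -> collatz(13)
13 is odd -> 3*13+1 = 40 -> collatz(40)
40 is even -> collatz(20)
20 is even -> collatz(10)
10 is even -> collatz(5)
5 is odd -> 3*5+1 = 16 -> collatz(16)
16 is even -> collatz(8)
8 is even -> collatz(4)
4 is even -> collatz(2)
2 is even -> collatz(1)
Reached 1 after 19 steps
= 19


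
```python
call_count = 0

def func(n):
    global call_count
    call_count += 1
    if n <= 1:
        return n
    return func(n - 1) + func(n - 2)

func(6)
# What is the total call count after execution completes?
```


func(6) calls func(5) and func(4); each non-base call branches into two more.
Let C(k) = total number of calls made by func(k), including the call to func(k) itself.
Base cases: C(0) = 1, C(1) = 1
Recurrence: C(k) = 1 + C(k-1) + C(k-2)
  C(2) = 1 + C(1) + C(0) = 1 + 1 + 1 = 3
  C(3) = 1 + C(2) + C(1) = 1 + 3 + 1 = 5
  C(4) = 1 + C(3) + C(2) = 1 + 5 + 3 = 9
  C(5) = 1 + C(4) + C(3) = 1 + 9 + 5 = 15
  C(6) = 1 + C(5) + C(4) = 1 + 15 + 9 = 25
Total calls = C(6) = 25


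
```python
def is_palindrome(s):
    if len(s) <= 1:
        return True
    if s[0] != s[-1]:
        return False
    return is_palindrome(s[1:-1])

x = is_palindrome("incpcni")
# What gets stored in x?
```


is_palindrome("incpcni")
"incpcni": s[0]='i' == s[-1]='i' -> is_palindrome("ncpcn")
"ncpcn": s[0]='n' == s[-1]='n' -> is_palindrome("cpc")
"cpc": s[0]='c' == s[-1]='c' -> is_palindrome("p")
"p": len <= 1 -> True
= True


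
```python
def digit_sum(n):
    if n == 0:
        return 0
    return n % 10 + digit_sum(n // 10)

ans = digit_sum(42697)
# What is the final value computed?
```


digit_sum(42697)
= 7 + digit_sum(4269)
= 7 + 9 + digit_sum(426)
= 7 + 9 + 6 + digit_sum(42)
= 7 + 9 + 6 + 2 + digit_sum(4)
= 7 + 9 + 6 + 2 + 4 + digit_sum(0)
= 7 + 9 + 6 + 2 + 4 + 0
= 28
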